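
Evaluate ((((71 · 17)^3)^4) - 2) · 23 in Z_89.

50

71 · 17 = 1207 ≡ 50 (mod 89)
(50)^3 ≡ 44 (mod 89)
(44)^4 ≡ 39 (mod 89)
39 - 2 = 37
37 · 23 = 851 ≡ 50 (mod 89)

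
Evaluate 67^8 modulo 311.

137

By square-and-multiply:
67^1 ≡ 67 (mod 311)
67^2 ≡ 67^2 = 4489 ≡ 135 (mod 311)
67^4 ≡ 135^2 = 18225 ≡ 187 (mod 311)
67^8 ≡ 187^2 = 34969 ≡ 137 (mod 311)
So 67^8 ≡ 137 (mod 311).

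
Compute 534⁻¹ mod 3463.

1083

3463 = 6*534 + 259
534 = 2*259 + 16
259 = 16*16 + 3
16 = 5*3 + 1
3 = 3*1 + 0
gcd(534, 3463) = 1, so the inverse exists.
Bézout: 1 = −167*3463 + 1083*534.
So 534⁻¹ ≡ 1083 (mod 3463).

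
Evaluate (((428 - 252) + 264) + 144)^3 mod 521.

428 - 252 = 176
176 + 264 = 440
440 + 144 = 584 ≡ 63 (mod 521)
(63)^3 ≡ 488 (mod 521)

488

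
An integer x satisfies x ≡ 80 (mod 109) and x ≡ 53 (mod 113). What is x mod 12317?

3895

109⁻¹ mod 113: 109×28 ≡ 1 (mod 113), so 109⁻¹ ≡ 28.
x = 80 + 109×((53 − 80)×28 mod 113) = 80 + 109×35 = 3895.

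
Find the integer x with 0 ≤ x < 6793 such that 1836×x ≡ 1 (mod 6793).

3415

6793 = 3×1836 + 1285
1836 = 1×1285 + 551
1285 = 2×551 + 183
551 = 3×183 + 2
183 = 91×2 + 1
2 = 2×1 + 0
gcd(1836, 6793) = 1, so the inverse exists.
Back-substitute for 1:
1 = 1×183 − 91×2
  = −91×551 + 274×183
  = 274×1285 − 639×551
  = −639×1836 + 913×1285
  = 913×6793 − 3378×1836
So 1836⁻¹ ≡ −3378 ≡ 3415 (mod 6793).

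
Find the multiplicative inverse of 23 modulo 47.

Run the extended Euclidean algorithm:
47 = 2*23 + 1
23 = 23*1 + 0
gcd(23, 47) = 1, so the inverse exists.
Back-substitute for 1:
1 = 1*47 − 2*23
So 23⁻¹ ≡ −2 ≡ 45 (mod 47).

45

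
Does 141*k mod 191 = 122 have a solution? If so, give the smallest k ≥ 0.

gcd(141, 191) = 1, so a unique solution mod 191 exists.
141⁻¹ ≡ 42 (mod 191).
k ≡ 42*122 ≡ 158 (mod 191).

158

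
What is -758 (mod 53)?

37

-758 = -15*53 + 37, so -758 ≡ 37 (mod 53).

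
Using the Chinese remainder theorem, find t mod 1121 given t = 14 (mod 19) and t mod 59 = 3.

888

19⁻¹ mod 59: 19·28 ≡ 1 (mod 59), so 19⁻¹ ≡ 28.
t = 14 + 19·((3 − 14)·28 mod 59) = 14 + 19·46 = 888.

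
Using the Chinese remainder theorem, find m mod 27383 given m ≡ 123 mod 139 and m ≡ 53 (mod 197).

139⁻¹ mod 197: 139·180 ≡ 1 (mod 197), so 139⁻¹ ≡ 180.
m = 123 + 139·((53 − 123)·180 mod 197) = 123 + 139·8 = 1235.

1235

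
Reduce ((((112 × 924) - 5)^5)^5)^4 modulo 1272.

112 × 924 = 103488 ≡ 456 (mod 1272)
456 - 5 = 451
(451)^5 ≡ 1171 (mod 1272)
(1171)^5 ≡ 475 (mod 1272)
(475)^4 ≡ 1129 (mod 1272)

1129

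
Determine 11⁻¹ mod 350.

Run the extended Euclidean algorithm:
350 = 31·11 + 9
11 = 1·9 + 2
9 = 4·2 + 1
2 = 2·1 + 0
gcd(11, 350) = 1, so the inverse exists.
Bézout: 1 = 5·350 − 159·11.
So 11⁻¹ ≡ −159 ≡ 191 (mod 350).

191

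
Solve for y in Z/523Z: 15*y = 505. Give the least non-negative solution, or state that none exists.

gcd(15, 523) = 1, so a unique solution mod 523 exists.
15⁻¹ ≡ 279 (mod 523).
y ≡ 279*505 ≡ 208 (mod 523).

208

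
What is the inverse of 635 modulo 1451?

489

1451 = 2×635 + 181
635 = 3×181 + 92
181 = 1×92 + 89
92 = 1×89 + 3
89 = 29×3 + 2
3 = 1×2 + 1
2 = 2×1 + 0
gcd(635, 1451) = 1, so the inverse exists.
Bézout: 1 = −214×1451 + 489×635.
So 635⁻¹ ≡ 489 (mod 1451).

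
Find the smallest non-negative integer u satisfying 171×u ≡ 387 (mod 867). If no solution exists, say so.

gcd(171, 867) = 3, and 3 | 387, so solutions exist.
Divide through by 3: 57×u mod 289 = 129.
57⁻¹ ≡ 71 (mod 289).
u ≡ 71×129 ≡ 200 (mod 289).
The smallest non-negative solution is u = 200.

200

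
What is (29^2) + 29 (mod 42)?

30

(29)^2 ≡ 1 (mod 42)
1 + 29 = 30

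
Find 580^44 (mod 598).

Compute successive squares:
580^1 ≡ 580 (mod 598)
580^2 ≡ 580^2 = 336400 ≡ 324 (mod 598)
580^4 ≡ 324^2 = 104976 ≡ 326 (mod 598)
580^8 ≡ 326^2 = 106276 ≡ 430 (mod 598)
580^16 ≡ 430^2 = 184900 ≡ 118 (mod 598)
580^32 ≡ 118^2 = 13924 ≡ 170 (mod 598)
580^44 = 580^32 × 580^8 × 580^4 ≡ 170 × 430 × 326 (mod 598).
Accumulate the product:
170 × 430 = 73100 ≡ 144
144 × 326 = 46944 ≡ 300

300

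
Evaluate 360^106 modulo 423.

225

360^1 ≡ 360 (mod 423)
360^2 ≡ 360^2 = 129600 ≡ 162 (mod 423)
360^4 ≡ 162^2 = 26244 ≡ 18 (mod 423)
360^8 ≡ 18^2 = 324 (mod 423)
360^16 ≡ 324^2 = 104976 ≡ 72 (mod 423)
360^32 ≡ 72^2 = 5184 ≡ 108 (mod 423)
360^64 ≡ 108^2 = 11664 ≡ 243 (mod 423)
360^106 = 360^64 · 360^32 · 360^8 · 360^2 ≡ 243 · 108 · 324 · 162 (mod 423).
Accumulate the product:
243 · 108 = 26244 ≡ 18
18 · 324 = 5832 ≡ 333
333 · 162 = 53946 ≡ 225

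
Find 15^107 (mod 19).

14

107 in binary is 1101011, i.e. 107 = 64 + 32 + 8 + 2 + 1.
15^1 ≡ 15 (mod 19)
15^2 ≡ 15^2 = 225 ≡ 16 (mod 19)
15^4 ≡ 16^2 = 256 ≡ 9 (mod 19)
15^8 ≡ 9^2 = 81 ≡ 5 (mod 19)
15^16 ≡ 5^2 = 25 ≡ 6 (mod 19)
15^32 ≡ 6^2 = 36 ≡ 17 (mod 19)
15^64 ≡ 17^2 = 289 ≡ 4 (mod 19)
15^107 = 15^64 * 15^32 * 15^8 * 15^2 * 15^1 ≡ 4 * 17 * 5 * 16 * 15 (mod 19).
Accumulate the product:
4 * 17 = 68 ≡ 11
11 * 5 = 55 ≡ 17
17 * 16 = 272 ≡ 6
6 * 15 = 90 ≡ 14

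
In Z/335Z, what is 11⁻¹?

335 = 30*11 + 5
11 = 2*5 + 1
5 = 5*1 + 0
gcd(11, 335) = 1, so the inverse exists.
Back-substitute for 1:
1 = 1*11 − 2*5
  = −2*335 + 61*11
So 11⁻¹ ≡ 61 (mod 335).

61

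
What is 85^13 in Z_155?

Compute successive squares:
13 in binary is 1101, i.e. 13 = 8 + 4 + 1.
85^1 ≡ 85 (mod 155)
85^2 ≡ 85^2 = 7225 ≡ 95 (mod 155)
85^4 ≡ 95^2 = 9025 ≡ 35 (mod 155)
85^8 ≡ 35^2 = 1225 ≡ 140 (mod 155)
85^13 = 85^8 × 85^4 × 85^1 ≡ 140 × 35 × 85 (mod 155).
Accumulate the product:
140 × 35 = 4900 ≡ 95
95 × 85 = 8075 ≡ 15

15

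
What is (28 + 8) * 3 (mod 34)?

6

28 + 8 = 36 ≡ 2 (mod 34)
2 * 3 = 6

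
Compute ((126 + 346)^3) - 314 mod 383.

126 + 346 = 472 ≡ 89 (mod 383)
(89)^3 ≡ 249 (mod 383)
249 - 314 = -65 ≡ 318 (mod 383)

318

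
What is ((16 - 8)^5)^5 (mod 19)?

16 - 8 = 8
(8)^5 ≡ 12 (mod 19)
(12)^5 ≡ 8 (mod 19)

8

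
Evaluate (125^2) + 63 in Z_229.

116

(125)^2 ≡ 53 (mod 229)
53 + 63 = 116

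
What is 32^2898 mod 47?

1

32^1 ≡ 32 (mod 47)
32^2 ≡ 32^2 = 1024 ≡ 37 (mod 47)
32^4 ≡ 37^2 = 1369 ≡ 6 (mod 47)
32^8 ≡ 6^2 = 36 (mod 47)
32^16 ≡ 36^2 = 1296 ≡ 27 (mod 47)
32^32 ≡ 27^2 = 729 ≡ 24 (mod 47)
32^64 ≡ 24^2 = 576 ≡ 12 (mod 47)
32^128 ≡ 12^2 = 144 ≡ 3 (mod 47)
32^256 ≡ 3^2 = 9 (mod 47)
32^512 ≡ 9^2 = 81 ≡ 34 (mod 47)
32^1024 ≡ 34^2 = 1156 ≡ 28 (mod 47)
32^2048 ≡ 28^2 = 784 ≡ 32 (mod 47)
32^2898 = 32^2048 · 32^512 · 32^256 · 32^64 · 32^16 · 32^2 ≡ 32 · 34 · 9 · 12 · 27 · 37 (mod 47).
Accumulate the product:
32 · 34 = 1088 ≡ 7
7 · 9 = 63 ≡ 16
16 · 12 = 192 ≡ 4
4 · 27 = 108 ≡ 14
14 · 37 = 518 ≡ 1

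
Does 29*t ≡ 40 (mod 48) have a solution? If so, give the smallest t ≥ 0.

8

gcd(29, 48) = 1, so a unique solution mod 48 exists.
29⁻¹ ≡ 5 (mod 48).
t ≡ 5*40 ≡ 8 (mod 48).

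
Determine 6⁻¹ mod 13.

13 = 2*6 + 1
6 = 6*1 + 0
gcd(6, 13) = 1, so the inverse exists.
Bézout: 1 = 1*13 − 2*6.
So 6⁻¹ ≡ −2 ≡ 11 (mod 13).

11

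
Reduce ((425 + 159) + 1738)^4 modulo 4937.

3298

425 + 159 = 584
584 + 1738 = 2322
(2322)^4 ≡ 3298 (mod 4937)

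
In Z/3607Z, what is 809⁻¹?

Apply the Euclidean algorithm and back-substitute:
3607 = 4×809 + 371
809 = 2×371 + 67
371 = 5×67 + 36
67 = 1×36 + 31
36 = 1×31 + 5
31 = 6×5 + 1
5 = 5×1 + 0
gcd(809, 3607) = 1, so the inverse exists.
Back-substitute for 1:
1 = 1×31 − 6×5
  = −6×36 + 7×31
  = 7×67 − 13×36
  = −13×371 + 72×67
  = 72×809 − 157×371
  = −157×3607 + 700×809
So 809⁻¹ ≡ 700 (mod 3607).

700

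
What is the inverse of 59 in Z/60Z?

59

60 = 1·59 + 1
59 = 59·1 + 0
gcd(59, 60) = 1, so the inverse exists.
Back-substitute for 1:
1 = 1·60 − 1·59
So 59⁻¹ ≡ −1 ≡ 59 (mod 60).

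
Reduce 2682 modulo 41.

17

2682 = 65*41 + 17, so 2682 ≡ 17 (mod 41).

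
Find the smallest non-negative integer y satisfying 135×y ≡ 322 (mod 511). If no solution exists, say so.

gcd(135, 511) = 1, so a unique solution mod 511 exists.
135⁻¹ ≡ 53 (mod 511).
y ≡ 53×322 ≡ 203 (mod 511).

203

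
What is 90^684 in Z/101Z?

58

Using repeated squaring:
684 in binary is 1010101100, i.e. 684 = 512 + 128 + 32 + 8 + 4.
90^1 ≡ 90 (mod 101)
90^2 ≡ 90^2 = 8100 ≡ 20 (mod 101)
90^4 ≡ 20^2 = 400 ≡ 97 (mod 101)
90^8 ≡ 97^2 = 9409 ≡ 16 (mod 101)
90^16 ≡ 16^2 = 256 ≡ 54 (mod 101)
90^32 ≡ 54^2 = 2916 ≡ 88 (mod 101)
90^64 ≡ 88^2 = 7744 ≡ 68 (mod 101)
90^128 ≡ 68^2 = 4624 ≡ 79 (mod 101)
90^256 ≡ 79^2 = 6241 ≡ 80 (mod 101)
90^512 ≡ 80^2 = 6400 ≡ 37 (mod 101)
90^684 = 90^512 × 90^128 × 90^32 × 90^8 × 90^4 ≡ 37 × 79 × 88 × 16 × 97 (mod 101).
Accumulate the product:
37 × 79 = 2923 ≡ 95
95 × 88 = 8360 ≡ 78
78 × 16 = 1248 ≡ 36
36 × 97 = 3492 ≡ 58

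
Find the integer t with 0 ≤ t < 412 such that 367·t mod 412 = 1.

119

412 = 1·367 + 45
367 = 8·45 + 7
45 = 6·7 + 3
7 = 2·3 + 1
3 = 3·1 + 0
gcd(367, 412) = 1, so the inverse exists.
Bézout: 1 = −106·412 + 119·367.
So 367⁻¹ ≡ 119 (mod 412).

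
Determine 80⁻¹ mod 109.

15

Apply the Euclidean algorithm and back-substitute:
109 = 1·80 + 29
80 = 2·29 + 22
29 = 1·22 + 7
22 = 3·7 + 1
7 = 7·1 + 0
gcd(80, 109) = 1, so the inverse exists.
Bézout: 1 = −11·109 + 15·80.
So 80⁻¹ ≡ 15 (mod 109).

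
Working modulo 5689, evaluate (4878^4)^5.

(4878)^4 ≡ 492 (mod 5689)
(492)^5 ≡ 470 (mod 5689)

470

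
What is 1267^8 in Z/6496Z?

Compute successive squares:
1267^1 ≡ 1267 (mod 6496)
1267^2 ≡ 1267^2 = 1605289 ≡ 777 (mod 6496)
1267^4 ≡ 777^2 = 603729 ≡ 6097 (mod 6496)
1267^8 ≡ 6097^2 = 37173409 ≡ 3297 (mod 6496)
So 1267^8 ≡ 3297 (mod 6496).

3297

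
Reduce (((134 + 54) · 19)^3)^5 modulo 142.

134 + 54 = 188 ≡ 46 (mod 142)
46 · 19 = 874 ≡ 22 (mod 142)
(22)^3 ≡ 140 (mod 142)
(140)^5 ≡ 110 (mod 142)

110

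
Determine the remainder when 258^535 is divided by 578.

258^1 ≡ 258 (mod 578)
258^2 ≡ 258^2 = 66564 ≡ 94 (mod 578)
258^4 ≡ 94^2 = 8836 ≡ 166 (mod 578)
258^8 ≡ 166^2 = 27556 ≡ 390 (mod 578)
258^16 ≡ 390^2 = 152100 ≡ 86 (mod 578)
258^32 ≡ 86^2 = 7396 ≡ 460 (mod 578)
258^64 ≡ 460^2 = 211600 ≡ 52 (mod 578)
258^128 ≡ 52^2 = 2704 ≡ 392 (mod 578)
258^256 ≡ 392^2 = 153664 ≡ 494 (mod 578)
258^512 ≡ 494^2 = 244036 ≡ 120 (mod 578)
258^535 = 258^512 · 258^16 · 258^4 · 258^2 · 258^1 ≡ 120 · 86 · 166 · 94 · 258 (mod 578).
Accumulate the product:
120 · 86 = 10320 ≡ 494
494 · 166 = 82004 ≡ 506
506 · 94 = 47564 ≡ 168
168 · 258 = 43344 ≡ 572

572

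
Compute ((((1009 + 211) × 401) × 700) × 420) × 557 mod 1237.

1

1009 + 211 = 1220
1220 × 401 = 489220 ≡ 605 (mod 1237)
605 × 700 = 423500 ≡ 446 (mod 1237)
446 × 420 = 187320 ≡ 533 (mod 1237)
533 × 557 = 296881 ≡ 1 (mod 1237)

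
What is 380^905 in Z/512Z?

By square-and-multiply:
905 in binary is 1110001001, i.e. 905 = 512 + 256 + 128 + 8 + 1.
380^1 ≡ 380 (mod 512)
380^2 ≡ 380^2 = 144400 ≡ 16 (mod 512)
380^4 ≡ 16^2 = 256 (mod 512)
380^8 ≡ 256^2 = 65536 ≡ 0 (mod 512)
380^16 ≡ 0^2 = 0 (mod 512)
380^32 ≡ 0^2 = 0 (mod 512)
380^64 ≡ 0^2 = 0 (mod 512)
380^128 ≡ 0^2 = 0 (mod 512)
380^256 ≡ 0^2 = 0 (mod 512)
380^512 ≡ 0^2 = 0 (mod 512)
380^905 = 380^512 · 380^256 · 380^128 · 380^8 · 380^1 ≡ 0 · 0 · 0 · 0 · 380 (mod 512).
Accumulate the product:
0 · 0 = 0
0 · 0 = 0
0 · 0 = 0
0 · 380 = 0

0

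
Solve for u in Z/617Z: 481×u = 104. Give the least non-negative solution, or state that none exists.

217

gcd(481, 617) = 1, so a unique solution mod 617 exists.
481⁻¹ ≡ 186 (mod 617).
u ≡ 186×104 ≡ 217 (mod 617).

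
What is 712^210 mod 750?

724

210 in binary is 11010010, i.e. 210 = 128 + 64 + 16 + 2.
712^1 ≡ 712 (mod 750)
712^2 ≡ 712^2 = 506944 ≡ 694 (mod 750)
712^4 ≡ 694^2 = 481636 ≡ 136 (mod 750)
712^8 ≡ 136^2 = 18496 ≡ 496 (mod 750)
712^16 ≡ 496^2 = 246016 ≡ 16 (mod 750)
712^32 ≡ 16^2 = 256 (mod 750)
712^64 ≡ 256^2 = 65536 ≡ 286 (mod 750)
712^128 ≡ 286^2 = 81796 ≡ 46 (mod 750)
712^210 = 712^128 · 712^64 · 712^16 · 712^2 ≡ 46 · 286 · 16 · 694 (mod 750).
Accumulate the product:
46 · 286 = 13156 ≡ 406
406 · 16 = 6496 ≡ 496
496 · 694 = 344224 ≡ 724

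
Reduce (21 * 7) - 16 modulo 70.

21 * 7 = 147 ≡ 7 (mod 70)
7 - 16 = -9 ≡ 61 (mod 70)

61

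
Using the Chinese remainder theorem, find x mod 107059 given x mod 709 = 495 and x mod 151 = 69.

95501

709⁻¹ mod 151: 709*128 ≡ 1 (mod 151), so 709⁻¹ ≡ 128.
x = 495 + 709*((69 − 495)*128 mod 151) = 495 + 709*134 = 95501.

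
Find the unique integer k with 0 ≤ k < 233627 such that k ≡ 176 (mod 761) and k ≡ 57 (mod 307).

121936

761⁻¹ mod 307: 761×236 ≡ 1 (mod 307), so 761⁻¹ ≡ 236.
k = 176 + 761×((57 − 176)×236 mod 307) = 176 + 761×160 = 121936.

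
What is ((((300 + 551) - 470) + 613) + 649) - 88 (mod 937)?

300 + 551 = 851
851 - 470 = 381
381 + 613 = 994 ≡ 57 (mod 937)
57 + 649 = 706
706 - 88 = 618

618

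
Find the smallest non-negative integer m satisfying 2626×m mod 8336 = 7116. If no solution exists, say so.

190

gcd(2626, 8336) = 2, and 2 | 7116, so solutions exist.
Divide through by 2: 1313×m mod 4168 = 3558.
1313⁻¹ ≡ 273 (mod 4168).
m ≡ 273×3558 ≡ 190 (mod 4168).
The smallest non-negative solution is m = 190.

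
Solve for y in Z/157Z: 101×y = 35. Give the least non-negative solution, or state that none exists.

gcd(101, 157) = 1, so a unique solution mod 157 exists.
101⁻¹ ≡ 14 (mod 157).
y ≡ 14×35 ≡ 19 (mod 157).

19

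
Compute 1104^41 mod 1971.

1890

1104^1 ≡ 1104 (mod 1971)
1104^2 ≡ 1104^2 = 1218816 ≡ 738 (mod 1971)
1104^4 ≡ 738^2 = 544644 ≡ 648 (mod 1971)
1104^8 ≡ 648^2 = 419904 ≡ 81 (mod 1971)
1104^16 ≡ 81^2 = 6561 ≡ 648 (mod 1971)
1104^32 ≡ 648^2 = 419904 ≡ 81 (mod 1971)
1104^41 = 1104^32 · 1104^8 · 1104^1 ≡ 81 · 81 · 1104 (mod 1971).
Accumulate the product:
81 · 81 = 6561 ≡ 648
648 · 1104 = 715392 ≡ 1890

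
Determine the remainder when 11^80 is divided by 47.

Compute successive squares:
80 in binary is 1010000, i.e. 80 = 64 + 16.
11^1 ≡ 11 (mod 47)
11^2 ≡ 11^2 = 121 ≡ 27 (mod 47)
11^4 ≡ 27^2 = 729 ≡ 24 (mod 47)
11^8 ≡ 24^2 = 576 ≡ 12 (mod 47)
11^16 ≡ 12^2 = 144 ≡ 3 (mod 47)
11^32 ≡ 3^2 = 9 (mod 47)
11^64 ≡ 9^2 = 81 ≡ 34 (mod 47)
11^80 = 11^64 · 11^16 ≡ 34 · 3 (mod 47).
34 · 3 = 102 ≡ 8 (mod 47).

8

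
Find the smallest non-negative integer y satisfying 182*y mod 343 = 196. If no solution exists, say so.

gcd(182, 343) = 7, and 7 | 196, so solutions exist.
Divide through by 7: 26*y ≡ 28 mod 49.
26⁻¹ ≡ 17 (mod 49).
y ≡ 17*28 ≡ 35 (mod 49).
The smallest non-negative solution is y = 35.

35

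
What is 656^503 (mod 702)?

206

503 in binary is 111110111, i.e. 503 = 256 + 128 + 64 + 32 + 16 + 4 + 2 + 1.
656^1 ≡ 656 (mod 702)
656^2 ≡ 656^2 = 430336 ≡ 10 (mod 702)
656^4 ≡ 10^2 = 100 (mod 702)
656^8 ≡ 100^2 = 10000 ≡ 172 (mod 702)
656^16 ≡ 172^2 = 29584 ≡ 100 (mod 702)
656^32 ≡ 100^2 = 10000 ≡ 172 (mod 702)
656^64 ≡ 172^2 = 29584 ≡ 100 (mod 702)
656^128 ≡ 100^2 = 10000 ≡ 172 (mod 702)
656^256 ≡ 172^2 = 29584 ≡ 100 (mod 702)
656^503 = 656^256 × 656^128 × 656^64 × 656^32 × 656^16 × 656^4 × 656^2 × 656^1 ≡ 100 × 172 × 100 × 172 × 100 × 100 × 10 × 656 (mod 702).
Accumulate the product:
100 × 172 = 17200 ≡ 352
352 × 100 = 35200 ≡ 100
100 × 172 = 17200 ≡ 352
352 × 100 = 35200 ≡ 100
100 × 100 = 10000 ≡ 172
172 × 10 = 1720 ≡ 316
316 × 656 = 207296 ≡ 206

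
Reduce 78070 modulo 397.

258

78070 = 196×397 + 258, so 78070 ≡ 258 (mod 397).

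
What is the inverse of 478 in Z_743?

300

743 = 1×478 + 265
478 = 1×265 + 213
265 = 1×213 + 52
213 = 4×52 + 5
52 = 10×5 + 2
5 = 2×2 + 1
2 = 2×1 + 0
gcd(478, 743) = 1, so the inverse exists.
Back-substitute for 1:
1 = 1×5 − 2×2
  = −2×52 + 21×5
  = 21×213 − 86×52
  = −86×265 + 107×213
  = 107×478 − 193×265
  = −193×743 + 300×478
So 478⁻¹ ≡ 300 (mod 743).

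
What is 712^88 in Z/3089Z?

Compute successive squares:
88 in binary is 1011000, i.e. 88 = 64 + 16 + 8.
712^1 ≡ 712 (mod 3089)
712^2 ≡ 712^2 = 506944 ≡ 348 (mod 3089)
712^4 ≡ 348^2 = 121104 ≡ 633 (mod 3089)
712^8 ≡ 633^2 = 400689 ≡ 2208 (mod 3089)
712^16 ≡ 2208^2 = 4875264 ≡ 822 (mod 3089)
712^32 ≡ 822^2 = 675684 ≡ 2282 (mod 3089)
712^64 ≡ 2282^2 = 5207524 ≡ 2559 (mod 3089)
712^88 = 712^64 × 712^16 × 712^8 ≡ 2559 × 822 × 2208 (mod 3089).
Accumulate the product:
2559 × 822 = 2103498 ≡ 2978
2978 × 2208 = 6575424 ≡ 2032

2032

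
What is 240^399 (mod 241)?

Compute successive squares:
240^1 ≡ 240 (mod 241)
240^2 ≡ 240^2 = 57600 ≡ 1 (mod 241)
240^4 ≡ 1^2 = 1 (mod 241)
240^8 ≡ 1^2 = 1 (mod 241)
240^16 ≡ 1^2 = 1 (mod 241)
240^32 ≡ 1^2 = 1 (mod 241)
240^64 ≡ 1^2 = 1 (mod 241)
240^128 ≡ 1^2 = 1 (mod 241)
240^256 ≡ 1^2 = 1 (mod 241)
240^399 = 240^256 · 240^128 · 240^8 · 240^4 · 240^2 · 240^1 ≡ 1 · 1 · 1 · 1 · 1 · 240 (mod 241).
Accumulate the product:
1 · 1 = 1
1 · 1 = 1
1 · 1 = 1
1 · 1 = 1
1 · 240 = 240

240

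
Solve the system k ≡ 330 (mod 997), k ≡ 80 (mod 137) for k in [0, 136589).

115982

997⁻¹ mod 137: 997×119 ≡ 1 (mod 137), so 997⁻¹ ≡ 119.
k = 330 + 997×((80 − 330)×119 mod 137) = 330 + 997×116 = 115982.
Check: 115982 mod 997 = 330, 115982 mod 137 = 80. ✓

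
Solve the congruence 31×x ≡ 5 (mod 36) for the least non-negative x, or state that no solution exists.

35

gcd(31, 36) = 1, so a unique solution mod 36 exists.
31⁻¹ ≡ 7 (mod 36).
x ≡ 7×5 ≡ 35 (mod 36).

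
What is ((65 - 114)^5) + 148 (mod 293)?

46

65 - 114 = -49 ≡ 244 (mod 293)
(244)^5 ≡ 191 (mod 293)
191 + 148 = 339 ≡ 46 (mod 293)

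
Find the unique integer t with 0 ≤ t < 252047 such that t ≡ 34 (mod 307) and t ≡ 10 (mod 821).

307⁻¹ mod 821: 307*468 ≡ 1 (mod 821), so 307⁻¹ ≡ 468.
t = 34 + 307*((10 − 34)*468 mod 821) = 34 + 307*262 = 80468.

80468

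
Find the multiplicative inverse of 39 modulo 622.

319

By the extended Euclidean algorithm:
622 = 15*39 + 37
39 = 1*37 + 2
37 = 18*2 + 1
2 = 2*1 + 0
gcd(39, 622) = 1, so the inverse exists.
Back-substitute for 1:
1 = 1*37 − 18*2
  = −18*39 + 19*37
  = 19*622 − 303*39
So 39⁻¹ ≡ −303 ≡ 319 (mod 622).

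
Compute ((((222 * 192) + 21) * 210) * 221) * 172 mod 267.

222 * 192 = 42624 ≡ 171 (mod 267)
171 + 21 = 192
192 * 210 = 40320 ≡ 3 (mod 267)
3 * 221 = 663 ≡ 129 (mod 267)
129 * 172 = 22188 ≡ 27 (mod 267)

27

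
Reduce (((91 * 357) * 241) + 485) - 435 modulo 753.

476

91 * 357 = 32487 ≡ 108 (mod 753)
108 * 241 = 26028 ≡ 426 (mod 753)
426 + 485 = 911 ≡ 158 (mod 753)
158 - 435 = -277 ≡ 476 (mod 753)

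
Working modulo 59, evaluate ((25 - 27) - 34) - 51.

31

25 - 27 = -2 ≡ 57 (mod 59)
57 - 34 = 23
23 - 51 = -28 ≡ 31 (mod 59)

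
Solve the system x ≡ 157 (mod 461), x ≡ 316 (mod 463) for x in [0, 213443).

461⁻¹ mod 463: 461*231 ≡ 1 (mod 463), so 461⁻¹ ≡ 231.
x = 157 + 461*((316 − 157)*231 mod 463) = 157 + 461*152 = 70229.
Check: 70229 mod 461 = 157, 70229 mod 463 = 316. ✓

70229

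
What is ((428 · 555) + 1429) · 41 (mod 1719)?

428 · 555 = 237540 ≡ 318 (mod 1719)
318 + 1429 = 1747 ≡ 28 (mod 1719)
28 · 41 = 1148

1148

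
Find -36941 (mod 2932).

1175

-36941 = -13*2932 + 1175, so -36941 ≡ 1175 (mod 2932).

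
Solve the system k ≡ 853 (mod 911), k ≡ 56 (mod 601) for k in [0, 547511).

911⁻¹ mod 601: 911×95 ≡ 1 (mod 601), so 911⁻¹ ≡ 95.
k = 853 + 911×((56 − 853)×95 mod 601) = 853 + 911×11 = 10874.

10874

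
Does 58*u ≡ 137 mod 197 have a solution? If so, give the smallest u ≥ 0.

162

gcd(58, 197) = 1, so a unique solution mod 197 exists.
58⁻¹ ≡ 17 (mod 197).
u ≡ 17*137 ≡ 162 (mod 197).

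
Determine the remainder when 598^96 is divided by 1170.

676

96 in binary is 1100000, i.e. 96 = 64 + 32.
598^1 ≡ 598 (mod 1170)
598^2 ≡ 598^2 = 357604 ≡ 754 (mod 1170)
598^4 ≡ 754^2 = 568516 ≡ 1066 (mod 1170)
598^8 ≡ 1066^2 = 1136356 ≡ 286 (mod 1170)
598^16 ≡ 286^2 = 81796 ≡ 1066 (mod 1170)
598^32 ≡ 1066^2 = 1136356 ≡ 286 (mod 1170)
598^64 ≡ 286^2 = 81796 ≡ 1066 (mod 1170)
598^96 = 598^64 * 598^32 ≡ 1066 * 286 (mod 1170).
1066 * 286 = 304876 ≡ 676 (mod 1170).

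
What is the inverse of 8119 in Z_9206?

2473

By the extended Euclidean algorithm:
9206 = 1*8119 + 1087
8119 = 7*1087 + 510
1087 = 2*510 + 67
510 = 7*67 + 41
67 = 1*41 + 26
41 = 1*26 + 15
26 = 1*15 + 11
15 = 1*11 + 4
11 = 2*4 + 3
4 = 1*3 + 1
3 = 3*1 + 0
gcd(8119, 9206) = 1, so the inverse exists.
Back-substitute for 1:
1 = 1*4 − 1*3
  = −1*11 + 3*4
  = 3*15 − 4*11
  = −4*26 + 7*15
  = 7*41 − 11*26
  = −11*67 + 18*41
  = 18*510 − 137*67
  = −137*1087 + 292*510
  = 292*8119 − 2181*1087
  = −2181*9206 + 2473*8119
So 8119⁻¹ ≡ 2473 (mod 9206).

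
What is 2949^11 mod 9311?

Using repeated squaring:
2949^1 ≡ 2949 (mod 9311)
2949^2 ≡ 2949^2 = 8696601 ≡ 127 (mod 9311)
2949^4 ≡ 127^2 = 16129 ≡ 6818 (mod 9311)
2949^8 ≡ 6818^2 = 46485124 ≡ 4612 (mod 9311)
2949^11 = 2949^8 × 2949^2 × 2949^1 ≡ 4612 × 127 × 2949 (mod 9311).
Accumulate the product:
4612 × 127 = 585724 ≡ 8442
8442 × 2949 = 24895458 ≡ 7155

7155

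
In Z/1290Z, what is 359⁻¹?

539

By the extended Euclidean algorithm:
1290 = 3*359 + 213
359 = 1*213 + 146
213 = 1*146 + 67
146 = 2*67 + 12
67 = 5*12 + 7
12 = 1*7 + 5
7 = 1*5 + 2
5 = 2*2 + 1
2 = 2*1 + 0
gcd(359, 1290) = 1, so the inverse exists.
Bézout: 1 = −150*1290 + 539*359.
So 359⁻¹ ≡ 539 (mod 1290).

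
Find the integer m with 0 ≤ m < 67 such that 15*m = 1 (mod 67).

67 = 4·15 + 7
15 = 2·7 + 1
7 = 7·1 + 0
gcd(15, 67) = 1, so the inverse exists.
Back-substitute for 1:
1 = 1·15 − 2·7
  = −2·67 + 9·15
So 15⁻¹ ≡ 9 (mod 67).

9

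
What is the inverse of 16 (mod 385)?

Apply the Euclidean algorithm and back-substitute:
385 = 24*16 + 1
16 = 16*1 + 0
gcd(16, 385) = 1, so the inverse exists.
Bézout: 1 = 1*385 − 24*16.
So 16⁻¹ ≡ −24 ≡ 361 (mod 385).

361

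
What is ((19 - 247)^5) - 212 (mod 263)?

19 - 247 = -228 ≡ 35 (mod 263)
(35)^5 ≡ 249 (mod 263)
249 - 212 = 37

37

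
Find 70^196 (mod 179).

31

196 in binary is 11000100, i.e. 196 = 128 + 64 + 4.
70^1 ≡ 70 (mod 179)
70^2 ≡ 70^2 = 4900 ≡ 67 (mod 179)
70^4 ≡ 67^2 = 4489 ≡ 14 (mod 179)
70^8 ≡ 14^2 = 196 ≡ 17 (mod 179)
70^16 ≡ 17^2 = 289 ≡ 110 (mod 179)
70^32 ≡ 110^2 = 12100 ≡ 107 (mod 179)
70^64 ≡ 107^2 = 11449 ≡ 172 (mod 179)
70^128 ≡ 172^2 = 29584 ≡ 49 (mod 179)
70^196 = 70^128 × 70^64 × 70^4 ≡ 49 × 172 × 14 (mod 179).
Accumulate the product:
49 × 172 = 8428 ≡ 15
15 × 14 = 210 ≡ 31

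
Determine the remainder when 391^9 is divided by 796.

Compute successive squares:
391^1 ≡ 391 (mod 796)
391^2 ≡ 391^2 = 152881 ≡ 49 (mod 796)
391^4 ≡ 49^2 = 2401 ≡ 13 (mod 796)
391^8 ≡ 13^2 = 169 (mod 796)
391^9 = 391^8 · 391^1 ≡ 169 · 391 (mod 796).
169 · 391 = 66079 ≡ 11 (mod 796).

11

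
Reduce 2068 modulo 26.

2068 = 79·26 + 14, so 2068 ≡ 14 (mod 26).

14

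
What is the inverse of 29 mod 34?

27

Apply the Euclidean algorithm and back-substitute:
34 = 1×29 + 5
29 = 5×5 + 4
5 = 1×4 + 1
4 = 4×1 + 0
gcd(29, 34) = 1, so the inverse exists.
Back-substitute for 1:
1 = 1×5 − 1×4
  = −1×29 + 6×5
  = 6×34 − 7×29
So 29⁻¹ ≡ −7 ≡ 27 (mod 34).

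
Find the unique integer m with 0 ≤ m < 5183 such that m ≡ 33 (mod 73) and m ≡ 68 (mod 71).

73⁻¹ mod 71: 73*36 ≡ 1 (mod 71), so 73⁻¹ ≡ 36.
m = 33 + 73*((68 − 33)*36 mod 71) = 33 + 73*53 = 3902.

3902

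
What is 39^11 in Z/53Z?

11 in binary is 1011, i.e. 11 = 8 + 2 + 1.
39^1 ≡ 39 (mod 53)
39^2 ≡ 39^2 = 1521 ≡ 37 (mod 53)
39^4 ≡ 37^2 = 1369 ≡ 44 (mod 53)
39^8 ≡ 44^2 = 1936 ≡ 28 (mod 53)
39^11 = 39^8 * 39^2 * 39^1 ≡ 28 * 37 * 39 (mod 53).
Accumulate the product:
28 * 37 = 1036 ≡ 29
29 * 39 = 1131 ≡ 18

18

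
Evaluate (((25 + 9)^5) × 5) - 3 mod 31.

25 + 9 = 34 ≡ 3 (mod 31)
(3)^5 ≡ 26 (mod 31)
26 × 5 = 130 ≡ 6 (mod 31)
6 - 3 = 3

3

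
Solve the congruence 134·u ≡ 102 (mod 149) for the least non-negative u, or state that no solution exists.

gcd(134, 149) = 1, so a unique solution mod 149 exists.
134⁻¹ ≡ 139 (mod 149).
u ≡ 139·102 ≡ 23 (mod 149).

23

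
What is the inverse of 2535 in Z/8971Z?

8971 = 3*2535 + 1366
2535 = 1*1366 + 1169
1366 = 1*1169 + 197
1169 = 5*197 + 184
197 = 1*184 + 13
184 = 14*13 + 2
13 = 6*2 + 1
2 = 2*1 + 0
gcd(2535, 8971) = 1, so the inverse exists.
Bézout: 1 = 1171*8971 − 4144*2535.
So 2535⁻¹ ≡ −4144 ≡ 4827 (mod 8971).

4827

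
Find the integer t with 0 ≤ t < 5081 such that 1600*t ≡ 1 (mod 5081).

Apply the Euclidean algorithm and back-substitute:
5081 = 3×1600 + 281
1600 = 5×281 + 195
281 = 1×195 + 86
195 = 2×86 + 23
86 = 3×23 + 17
23 = 1×17 + 6
17 = 2×6 + 5
6 = 1×5 + 1
5 = 5×1 + 0
gcd(1600, 5081) = 1, so the inverse exists.
Back-substitute for 1:
1 = 1×6 − 1×5
  = −1×17 + 3×6
  = 3×23 − 4×17
  = −4×86 + 15×23
  = 15×195 − 34×86
  = −34×281 + 49×195
  = 49×1600 − 279×281
  = −279×5081 + 886×1600
So 1600⁻¹ ≡ 886 (mod 5081).

886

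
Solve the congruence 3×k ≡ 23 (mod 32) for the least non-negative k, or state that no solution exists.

29

gcd(3, 32) = 1, so a unique solution mod 32 exists.
3⁻¹ ≡ 11 (mod 32).
k ≡ 11×23 ≡ 29 (mod 32).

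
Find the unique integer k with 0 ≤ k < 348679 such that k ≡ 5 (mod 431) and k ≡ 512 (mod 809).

179301

431⁻¹ mod 809: 431·229 ≡ 1 (mod 809), so 431⁻¹ ≡ 229.
k = 5 + 431·((512 − 5)·229 mod 809) = 5 + 431·416 = 179301.
Check: 179301 mod 431 = 5, 179301 mod 809 = 512. ✓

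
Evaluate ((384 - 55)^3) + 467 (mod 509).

384 - 55 = 329
(329)^3 ≡ 122 (mod 509)
122 + 467 = 589 ≡ 80 (mod 509)

80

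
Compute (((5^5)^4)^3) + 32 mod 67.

(5)^5 ≡ 43 (mod 67)
(43)^4 ≡ 59 (mod 67)
(59)^3 ≡ 24 (mod 67)
24 + 32 = 56

56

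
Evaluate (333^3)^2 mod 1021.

364

(333)^3 ≡ 551 (mod 1021)
(551)^2 ≡ 364 (mod 1021)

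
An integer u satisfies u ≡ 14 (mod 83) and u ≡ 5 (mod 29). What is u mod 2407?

2006

83⁻¹ mod 29: 83*7 ≡ 1 (mod 29), so 83⁻¹ ≡ 7.
u = 14 + 83*((5 − 14)*7 mod 29) = 14 + 83*24 = 2006.
Check: 2006 mod 83 = 14, 2006 mod 29 = 5. ✓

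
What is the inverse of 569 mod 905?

369

905 = 1×569 + 336
569 = 1×336 + 233
336 = 1×233 + 103
233 = 2×103 + 27
103 = 3×27 + 22
27 = 1×22 + 5
22 = 4×5 + 2
5 = 2×2 + 1
2 = 2×1 + 0
gcd(569, 905) = 1, so the inverse exists.
Bézout: 1 = −232×905 + 369×569.
So 569⁻¹ ≡ 369 (mod 905).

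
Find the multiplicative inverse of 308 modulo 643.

By the extended Euclidean algorithm:
643 = 2×308 + 27
308 = 11×27 + 11
27 = 2×11 + 5
11 = 2×5 + 1
5 = 5×1 + 0
gcd(308, 643) = 1, so the inverse exists.
Back-substitute for 1:
1 = 1×11 − 2×5
  = −2×27 + 5×11
  = 5×308 − 57×27
  = −57×643 + 119×308
So 308⁻¹ ≡ 119 (mod 643).

119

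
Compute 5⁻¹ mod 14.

Run the extended Euclidean algorithm:
14 = 2*5 + 4
5 = 1*4 + 1
4 = 4*1 + 0
gcd(5, 14) = 1, so the inverse exists.
Back-substitute for 1:
1 = 1*5 − 1*4
  = −1*14 + 3*5
So 5⁻¹ ≡ 3 (mod 14).

3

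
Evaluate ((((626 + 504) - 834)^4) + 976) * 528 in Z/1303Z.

419

626 + 504 = 1130
1130 - 834 = 296
(296)^4 ≡ 197 (mod 1303)
197 + 976 = 1173
1173 * 528 = 619344 ≡ 419 (mod 1303)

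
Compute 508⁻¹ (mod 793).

Run the extended Euclidean algorithm:
793 = 1*508 + 285
508 = 1*285 + 223
285 = 1*223 + 62
223 = 3*62 + 37
62 = 1*37 + 25
37 = 1*25 + 12
25 = 2*12 + 1
12 = 12*1 + 0
gcd(508, 793) = 1, so the inverse exists.
Back-substitute for 1:
1 = 1*25 − 2*12
  = −2*37 + 3*25
  = 3*62 − 5*37
  = −5*223 + 18*62
  = 18*285 − 23*223
  = −23*508 + 41*285
  = 41*793 − 64*508
So 508⁻¹ ≡ −64 ≡ 729 (mod 793).

729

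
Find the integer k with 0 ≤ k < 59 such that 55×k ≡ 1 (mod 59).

44

59 = 1×55 + 4
55 = 13×4 + 3
4 = 1×3 + 1
3 = 3×1 + 0
gcd(55, 59) = 1, so the inverse exists.
Back-substitute for 1:
1 = 1×4 − 1×3
  = −1×55 + 14×4
  = 14×59 − 15×55
So 55⁻¹ ≡ −15 ≡ 44 (mod 59).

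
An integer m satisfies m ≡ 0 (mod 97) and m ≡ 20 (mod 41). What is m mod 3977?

1455

97⁻¹ mod 41: 97*11 ≡ 1 (mod 41), so 97⁻¹ ≡ 11.
m = 0 + 97*((20 − 0)*11 mod 41) = 0 + 97*15 = 1455.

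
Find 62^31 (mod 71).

62^1 ≡ 62 (mod 71)
62^2 ≡ 62^2 = 3844 ≡ 10 (mod 71)
62^4 ≡ 10^2 = 100 ≡ 29 (mod 71)
62^8 ≡ 29^2 = 841 ≡ 60 (mod 71)
62^16 ≡ 60^2 = 3600 ≡ 50 (mod 71)
62^31 = 62^16 * 62^8 * 62^4 * 62^2 * 62^1 ≡ 50 * 60 * 29 * 10 * 62 (mod 71).
Accumulate the product:
50 * 60 = 3000 ≡ 18
18 * 29 = 522 ≡ 25
25 * 10 = 250 ≡ 37
37 * 62 = 2294 ≡ 22

22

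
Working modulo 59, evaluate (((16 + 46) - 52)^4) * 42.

38

16 + 46 = 62 ≡ 3 (mod 59)
3 - 52 = -49 ≡ 10 (mod 59)
(10)^4 ≡ 29 (mod 59)
29 * 42 = 1218 ≡ 38 (mod 59)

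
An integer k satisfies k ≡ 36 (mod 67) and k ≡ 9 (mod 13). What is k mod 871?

438

67⁻¹ mod 13: 67×7 ≡ 1 (mod 13), so 67⁻¹ ≡ 7.
k = 36 + 67×((9 − 36)×7 mod 13) = 36 + 67×6 = 438.
Check: 438 mod 67 = 36, 438 mod 13 = 9. ✓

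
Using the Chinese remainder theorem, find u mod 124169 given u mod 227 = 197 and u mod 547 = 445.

40376

227⁻¹ mod 547: 227·347 ≡ 1 (mod 547), so 227⁻¹ ≡ 347.
u = 197 + 227·((445 − 197)·347 mod 547) = 197 + 227·177 = 40376.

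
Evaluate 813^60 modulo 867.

Compute successive squares:
60 in binary is 111100, i.e. 60 = 32 + 16 + 8 + 4.
813^1 ≡ 813 (mod 867)
813^2 ≡ 813^2 = 660969 ≡ 315 (mod 867)
813^4 ≡ 315^2 = 99225 ≡ 387 (mod 867)
813^8 ≡ 387^2 = 149769 ≡ 645 (mod 867)
813^16 ≡ 645^2 = 416025 ≡ 732 (mod 867)
813^32 ≡ 732^2 = 535824 ≡ 18 (mod 867)
813^60 = 813^32 * 813^16 * 813^8 * 813^4 ≡ 18 * 732 * 645 * 387 (mod 867).
Accumulate the product:
18 * 732 = 13176 ≡ 171
171 * 645 = 110295 ≡ 186
186 * 387 = 71982 ≡ 21

21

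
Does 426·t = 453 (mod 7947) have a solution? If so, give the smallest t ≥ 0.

gcd(426, 7947) = 3, and 3 | 453, so solutions exist.
Divide through by 3: 142·t ≡ 151 mod 2649.
142⁻¹ ≡ 541 (mod 2649).
t ≡ 541·151 ≡ 2221 (mod 2649).
The smallest non-negative solution is t = 2221.

2221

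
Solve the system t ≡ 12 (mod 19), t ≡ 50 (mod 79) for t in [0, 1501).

19⁻¹ mod 79: 19*25 ≡ 1 (mod 79), so 19⁻¹ ≡ 25.
t = 12 + 19*((50 − 12)*25 mod 79) = 12 + 19*2 = 50.
Check: 50 mod 19 = 12, 50 mod 79 = 50. ✓

50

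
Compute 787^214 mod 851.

417

By square-and-multiply:
214 in binary is 11010110, i.e. 214 = 128 + 64 + 16 + 4 + 2.
787^1 ≡ 787 (mod 851)
787^2 ≡ 787^2 = 619369 ≡ 692 (mod 851)
787^4 ≡ 692^2 = 478864 ≡ 602 (mod 851)
787^8 ≡ 602^2 = 362404 ≡ 729 (mod 851)
787^16 ≡ 729^2 = 531441 ≡ 417 (mod 851)
787^32 ≡ 417^2 = 173889 ≡ 285 (mod 851)
787^64 ≡ 285^2 = 81225 ≡ 380 (mod 851)
787^128 ≡ 380^2 = 144400 ≡ 581 (mod 851)
787^214 = 787^128 · 787^64 · 787^16 · 787^4 · 787^2 ≡ 581 · 380 · 417 · 602 · 692 (mod 851).
Accumulate the product:
581 · 380 = 220780 ≡ 371
371 · 417 = 154707 ≡ 676
676 · 602 = 406952 ≡ 174
174 · 692 = 120408 ≡ 417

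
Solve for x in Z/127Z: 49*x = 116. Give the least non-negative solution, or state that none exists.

119

gcd(49, 127) = 1, so a unique solution mod 127 exists.
49⁻¹ ≡ 70 (mod 127).
x ≡ 70*116 ≡ 119 (mod 127).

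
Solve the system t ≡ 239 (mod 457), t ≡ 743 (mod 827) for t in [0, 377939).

318311

457⁻¹ mod 827: 457*789 ≡ 1 (mod 827), so 457⁻¹ ≡ 789.
t = 239 + 457*((743 − 239)*789 mod 827) = 239 + 457*696 = 318311.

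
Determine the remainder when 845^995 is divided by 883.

677

Compute successive squares:
995 in binary is 1111100011, i.e. 995 = 512 + 256 + 128 + 64 + 32 + 2 + 1.
845^1 ≡ 845 (mod 883)
845^2 ≡ 845^2 = 714025 ≡ 561 (mod 883)
845^4 ≡ 561^2 = 314721 ≡ 373 (mod 883)
845^8 ≡ 373^2 = 139129 ≡ 498 (mod 883)
845^16 ≡ 498^2 = 248004 ≡ 764 (mod 883)
845^32 ≡ 764^2 = 583696 ≡ 33 (mod 883)
845^64 ≡ 33^2 = 1089 ≡ 206 (mod 883)
845^128 ≡ 206^2 = 42436 ≡ 52 (mod 883)
845^256 ≡ 52^2 = 2704 ≡ 55 (mod 883)
845^512 ≡ 55^2 = 3025 ≡ 376 (mod 883)
845^995 = 845^512 × 845^256 × 845^128 × 845^64 × 845^32 × 845^2 × 845^1 ≡ 376 × 55 × 52 × 206 × 33 × 561 × 845 (mod 883).
Accumulate the product:
376 × 55 = 20680 ≡ 371
371 × 52 = 19292 ≡ 749
749 × 206 = 154294 ≡ 652
652 × 33 = 21516 ≡ 324
324 × 561 = 181764 ≡ 749
749 × 845 = 632905 ≡ 677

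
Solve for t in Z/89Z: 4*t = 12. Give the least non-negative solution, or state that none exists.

gcd(4, 89) = 1, so a unique solution mod 89 exists.
4⁻¹ ≡ 67 (mod 89).
t ≡ 67*12 ≡ 3 (mod 89).

3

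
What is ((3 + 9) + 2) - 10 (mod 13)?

4

3 + 9 = 12
12 + 2 = 14 ≡ 1 (mod 13)
1 - 10 = -9 ≡ 4 (mod 13)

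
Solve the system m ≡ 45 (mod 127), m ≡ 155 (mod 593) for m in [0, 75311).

127⁻¹ mod 593: 127·579 ≡ 1 (mod 593), so 127⁻¹ ≡ 579.
m = 45 + 127·((155 − 45)·579 mod 593) = 45 + 127·239 = 30398.

30398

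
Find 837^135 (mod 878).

837^1 ≡ 837 (mod 878)
837^2 ≡ 837^2 = 700569 ≡ 803 (mod 878)
837^4 ≡ 803^2 = 644809 ≡ 357 (mod 878)
837^8 ≡ 357^2 = 127449 ≡ 139 (mod 878)
837^16 ≡ 139^2 = 19321 ≡ 5 (mod 878)
837^32 ≡ 5^2 = 25 (mod 878)
837^64 ≡ 25^2 = 625 (mod 878)
837^128 ≡ 625^2 = 390625 ≡ 793 (mod 878)
837^135 = 837^128 × 837^4 × 837^2 × 837^1 ≡ 793 × 357 × 803 × 837 (mod 878).
Accumulate the product:
793 × 357 = 283101 ≡ 385
385 × 803 = 309155 ≡ 99
99 × 837 = 82863 ≡ 331

331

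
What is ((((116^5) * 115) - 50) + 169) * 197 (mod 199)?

(116)^5 ≡ 182 (mod 199)
182 * 115 = 20930 ≡ 35 (mod 199)
35 - 50 = -15 ≡ 184 (mod 199)
184 + 169 = 353 ≡ 154 (mod 199)
154 * 197 = 30338 ≡ 90 (mod 199)

90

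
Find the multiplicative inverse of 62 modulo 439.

262

439 = 7×62 + 5
62 = 12×5 + 2
5 = 2×2 + 1
2 = 2×1 + 0
gcd(62, 439) = 1, so the inverse exists.
Bézout: 1 = 25×439 − 177×62.
So 62⁻¹ ≡ −177 ≡ 262 (mod 439).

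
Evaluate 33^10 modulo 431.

384

By square-and-multiply:
10 in binary is 1010, i.e. 10 = 8 + 2.
33^1 ≡ 33 (mod 431)
33^2 ≡ 33^2 = 1089 ≡ 227 (mod 431)
33^4 ≡ 227^2 = 51529 ≡ 240 (mod 431)
33^8 ≡ 240^2 = 57600 ≡ 277 (mod 431)
33^10 = 33^8 * 33^2 ≡ 277 * 227 (mod 431).
277 * 227 = 62879 ≡ 384 (mod 431).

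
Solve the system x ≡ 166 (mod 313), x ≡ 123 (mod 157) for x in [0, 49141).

313⁻¹ mod 157: 313×156 ≡ 1 (mod 157), so 313⁻¹ ≡ 156.
x = 166 + 313×((123 − 166)×156 mod 157) = 166 + 313×43 = 13625.

13625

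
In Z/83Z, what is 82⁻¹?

83 = 1*82 + 1
82 = 82*1 + 0
gcd(82, 83) = 1, so the inverse exists.
Back-substitute for 1:
1 = 1*83 − 1*82
So 82⁻¹ ≡ −1 ≡ 82 (mod 83).

82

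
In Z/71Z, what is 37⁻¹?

48

71 = 1*37 + 34
37 = 1*34 + 3
34 = 11*3 + 1
3 = 3*1 + 0
gcd(37, 71) = 1, so the inverse exists.
Back-substitute for 1:
1 = 1*34 − 11*3
  = −11*37 + 12*34
  = 12*71 − 23*37
So 37⁻¹ ≡ −23 ≡ 48 (mod 71).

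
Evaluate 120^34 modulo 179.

Compute successive squares:
120^1 ≡ 120 (mod 179)
120^2 ≡ 120^2 = 14400 ≡ 80 (mod 179)
120^4 ≡ 80^2 = 6400 ≡ 135 (mod 179)
120^8 ≡ 135^2 = 18225 ≡ 146 (mod 179)
120^16 ≡ 146^2 = 21316 ≡ 15 (mod 179)
120^32 ≡ 15^2 = 225 ≡ 46 (mod 179)
120^34 = 120^32 · 120^2 ≡ 46 · 80 (mod 179).
46 · 80 = 3680 ≡ 100 (mod 179).

100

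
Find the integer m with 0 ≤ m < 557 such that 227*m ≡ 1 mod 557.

292

557 = 2*227 + 103
227 = 2*103 + 21
103 = 4*21 + 19
21 = 1*19 + 2
19 = 9*2 + 1
2 = 2*1 + 0
gcd(227, 557) = 1, so the inverse exists.
Bézout: 1 = 108*557 − 265*227.
So 227⁻¹ ≡ −265 ≡ 292 (mod 557).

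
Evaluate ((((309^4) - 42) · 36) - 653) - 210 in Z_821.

116

(309)^4 ≡ 92 (mod 821)
92 - 42 = 50
50 · 36 = 1800 ≡ 158 (mod 821)
158 - 653 = -495 ≡ 326 (mod 821)
326 - 210 = 116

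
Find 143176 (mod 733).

143176 = 195*733 + 241, so 143176 ≡ 241 (mod 733).

241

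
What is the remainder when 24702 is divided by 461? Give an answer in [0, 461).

269

24702 = 53×461 + 269, so 24702 ≡ 269 (mod 461).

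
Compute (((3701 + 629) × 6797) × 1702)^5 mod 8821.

7470

3701 + 629 = 4330
4330 × 6797 = 29431010 ≡ 4154 (mod 8821)
4154 × 1702 = 7070108 ≡ 4487 (mod 8821)
(4487)^5 ≡ 7470 (mod 8821)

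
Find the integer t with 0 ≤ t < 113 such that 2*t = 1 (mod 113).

57

113 = 56·2 + 1
2 = 2·1 + 0
gcd(2, 113) = 1, so the inverse exists.
Back-substitute for 1:
1 = 1·113 − 56·2
So 2⁻¹ ≡ −56 ≡ 57 (mod 113).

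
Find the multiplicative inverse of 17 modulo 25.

3

25 = 1×17 + 8
17 = 2×8 + 1
8 = 8×1 + 0
gcd(17, 25) = 1, so the inverse exists.
Back-substitute for 1:
1 = 1×17 − 2×8
  = −2×25 + 3×17
So 17⁻¹ ≡ 3 (mod 25).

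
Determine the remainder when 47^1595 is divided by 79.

35

1595 in binary is 11000111011, i.e. 1595 = 1024 + 512 + 32 + 16 + 8 + 2 + 1.
47^1 ≡ 47 (mod 79)
47^2 ≡ 47^2 = 2209 ≡ 76 (mod 79)
47^4 ≡ 76^2 = 5776 ≡ 9 (mod 79)
47^8 ≡ 9^2 = 81 ≡ 2 (mod 79)
47^16 ≡ 2^2 = 4 (mod 79)
47^32 ≡ 4^2 = 16 (mod 79)
47^64 ≡ 16^2 = 256 ≡ 19 (mod 79)
47^128 ≡ 19^2 = 361 ≡ 45 (mod 79)
47^256 ≡ 45^2 = 2025 ≡ 50 (mod 79)
47^512 ≡ 50^2 = 2500 ≡ 51 (mod 79)
47^1024 ≡ 51^2 = 2601 ≡ 73 (mod 79)
47^1595 = 47^1024 × 47^512 × 47^32 × 47^16 × 47^8 × 47^2 × 47^1 ≡ 73 × 51 × 16 × 4 × 2 × 76 × 47 (mod 79).
Accumulate the product:
73 × 51 = 3723 ≡ 10
10 × 16 = 160 ≡ 2
2 × 4 = 8
8 × 2 = 16
16 × 76 = 1216 ≡ 31
31 × 47 = 1457 ≡ 35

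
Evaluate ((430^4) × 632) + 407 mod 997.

906

(430)^4 ≡ 646 (mod 997)
646 × 632 = 408272 ≡ 499 (mod 997)
499 + 407 = 906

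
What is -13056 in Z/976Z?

-13056 = -14·976 + 608, so -13056 ≡ 608 (mod 976).

608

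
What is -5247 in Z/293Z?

-5247 = -18*293 + 27, so -5247 ≡ 27 (mod 293).

27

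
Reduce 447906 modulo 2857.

447906 = 156*2857 + 2214, so 447906 ≡ 2214 (mod 2857).

2214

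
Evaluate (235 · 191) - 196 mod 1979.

1151

235 · 191 = 44885 ≡ 1347 (mod 1979)
1347 - 196 = 1151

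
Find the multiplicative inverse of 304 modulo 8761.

5735

Run the extended Euclidean algorithm:
8761 = 28·304 + 249
304 = 1·249 + 55
249 = 4·55 + 29
55 = 1·29 + 26
29 = 1·26 + 3
26 = 8·3 + 2
3 = 1·2 + 1
2 = 2·1 + 0
gcd(304, 8761) = 1, so the inverse exists.
Bézout: 1 = 105·8761 − 3026·304.
So 304⁻¹ ≡ −3026 ≡ 5735 (mod 8761).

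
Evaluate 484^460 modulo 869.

539

460 in binary is 111001100, i.e. 460 = 256 + 128 + 64 + 8 + 4.
484^1 ≡ 484 (mod 869)
484^2 ≡ 484^2 = 234256 ≡ 495 (mod 869)
484^4 ≡ 495^2 = 245025 ≡ 836 (mod 869)
484^8 ≡ 836^2 = 698896 ≡ 220 (mod 869)
484^16 ≡ 220^2 = 48400 ≡ 605 (mod 869)
484^32 ≡ 605^2 = 366025 ≡ 176 (mod 869)
484^64 ≡ 176^2 = 30976 ≡ 561 (mod 869)
484^128 ≡ 561^2 = 314721 ≡ 143 (mod 869)
484^256 ≡ 143^2 = 20449 ≡ 462 (mod 869)
484^460 = 484^256 * 484^128 * 484^64 * 484^8 * 484^4 ≡ 462 * 143 * 561 * 220 * 836 (mod 869).
Accumulate the product:
462 * 143 = 66066 ≡ 22
22 * 561 = 12342 ≡ 176
176 * 220 = 38720 ≡ 484
484 * 836 = 404624 ≡ 539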